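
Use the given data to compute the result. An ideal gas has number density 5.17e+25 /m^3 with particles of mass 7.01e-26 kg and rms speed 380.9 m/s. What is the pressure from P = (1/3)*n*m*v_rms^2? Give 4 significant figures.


Step 1: v_rms^2 = 380.9^2 = 1.451e+05
Step 2: n*m = 5.17e+25*7.01e-26 = 3.624
Step 3: P = (1/3)*3.624*1.451e+05 = 1.753e+05 Pa

1.753e+05


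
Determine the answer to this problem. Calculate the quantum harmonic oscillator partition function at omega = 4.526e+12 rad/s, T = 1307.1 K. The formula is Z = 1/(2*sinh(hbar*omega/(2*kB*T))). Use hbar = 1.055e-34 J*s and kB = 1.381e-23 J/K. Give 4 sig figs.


Step 1: Compute x = hbar*omega/(kB*T) = 1.055e-34*4.526e+12/(1.381e-23*1307.1) = 0.02645
Step 2: x/2 = 0.01323
Step 3: sinh(x/2) = 0.01323
Step 4: Z = 1/(2*0.01323) = 37.8

37.8


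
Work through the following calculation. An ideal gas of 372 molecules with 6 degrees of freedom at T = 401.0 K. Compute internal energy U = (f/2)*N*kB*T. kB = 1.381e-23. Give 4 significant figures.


Step 1: f/2 = 6/2 = 3.0
Step 2: N*kB*T = 372*1.381e-23*401.0 = 2.06e-18
Step 3: U = 3.0 * 2.06e-18 = 6.18e-18 J

6.18e-18


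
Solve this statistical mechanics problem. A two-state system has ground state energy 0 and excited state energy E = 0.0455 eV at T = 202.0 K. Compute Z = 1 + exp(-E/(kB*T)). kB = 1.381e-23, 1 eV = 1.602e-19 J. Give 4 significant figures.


Step 1: Compute beta*E = E*eV/(kB*T) = 0.0455*1.602e-19/(1.381e-23*202.0) = 2.613
Step 2: exp(-beta*E) = exp(-2.613) = 0.07332
Step 3: Z = 1 + 0.07332 = 1.073

1.073


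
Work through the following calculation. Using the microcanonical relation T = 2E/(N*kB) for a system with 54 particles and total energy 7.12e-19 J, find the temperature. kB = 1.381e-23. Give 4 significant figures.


Step 1: Numerator = 2*E = 2*7.12e-19 = 1.424e-18 J
Step 2: Denominator = N*kB = 54*1.381e-23 = 7.457e-22
Step 3: T = 1.424e-18 / 7.457e-22 = 1910 K

1910


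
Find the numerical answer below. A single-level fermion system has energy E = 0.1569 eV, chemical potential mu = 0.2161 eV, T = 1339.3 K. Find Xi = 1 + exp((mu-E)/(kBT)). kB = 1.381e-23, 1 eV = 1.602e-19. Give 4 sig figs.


Step 1: (mu - E) = 0.2161 - 0.1569 = 0.0592 eV
Step 2: x = (mu-E)*eV/(kB*T) = 0.0592*1.602e-19/(1.381e-23*1339.3) = 0.5128
Step 3: exp(x) = 1.67
Step 4: Xi = 1 + 1.67 = 2.67

2.67


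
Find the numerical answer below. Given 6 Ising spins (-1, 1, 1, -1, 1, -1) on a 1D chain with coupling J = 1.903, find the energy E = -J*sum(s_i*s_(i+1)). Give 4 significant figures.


Step 1: Nearest-neighbor products: -1, 1, -1, -1, -1
Step 2: Sum of products = -3
Step 3: E = -1.903 * -3 = 5.709

5.709


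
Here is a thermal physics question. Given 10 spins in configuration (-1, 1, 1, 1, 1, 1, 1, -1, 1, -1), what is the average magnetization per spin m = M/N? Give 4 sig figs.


Step 1: Count up spins (+1): 7, down spins (-1): 3
Step 2: Total magnetization M = 7 - 3 = 4
Step 3: m = M/N = 4/10 = 0.4

0.4


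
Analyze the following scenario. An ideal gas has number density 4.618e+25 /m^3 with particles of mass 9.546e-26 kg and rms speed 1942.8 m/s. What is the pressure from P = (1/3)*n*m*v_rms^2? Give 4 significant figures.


Step 1: v_rms^2 = 1942.8^2 = 3.774e+06
Step 2: n*m = 4.618e+25*9.546e-26 = 4.408
Step 3: P = (1/3)*4.408*3.774e+06 = 5.546e+06 Pa

5.546e+06


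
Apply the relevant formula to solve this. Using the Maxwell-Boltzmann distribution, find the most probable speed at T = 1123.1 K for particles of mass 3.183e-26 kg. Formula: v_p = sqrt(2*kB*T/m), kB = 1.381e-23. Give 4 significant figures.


Step 1: Numerator = 2*kB*T = 2*1.381e-23*1123.1 = 3.102e-20
Step 2: Ratio = 3.102e-20 / 3.183e-26 = 9.746e+05
Step 3: v_p = sqrt(9.746e+05) = 987.2 m/s

987.2


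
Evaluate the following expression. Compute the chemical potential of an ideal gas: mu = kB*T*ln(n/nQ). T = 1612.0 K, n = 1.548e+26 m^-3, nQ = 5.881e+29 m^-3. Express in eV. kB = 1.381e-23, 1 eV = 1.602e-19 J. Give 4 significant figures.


Step 1: n/nQ = 1.548e+26/5.881e+29 = 0.0002632
Step 2: ln(n/nQ) = -8.243
Step 3: mu = kB*T*ln(n/nQ) = 2.226e-20*-8.243 = -1.835e-19 J
Step 4: Convert to eV: -1.835e-19/1.602e-19 = -1.145 eV

-1.145


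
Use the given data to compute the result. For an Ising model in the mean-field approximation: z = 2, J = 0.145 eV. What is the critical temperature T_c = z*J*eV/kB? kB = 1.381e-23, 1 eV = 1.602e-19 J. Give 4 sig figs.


Step 1: z*J = 2*0.145 = 0.29 eV
Step 2: Convert to Joules: 0.29*1.602e-19 = 4.646e-20 J
Step 3: T_c = 4.646e-20 / 1.381e-23 = 3364 K

3364


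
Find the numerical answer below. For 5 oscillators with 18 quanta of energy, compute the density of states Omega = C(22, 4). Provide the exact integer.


Step 1: Use binomial coefficient C(22, 4)
Step 2: Numerator = 22! / 18!
Step 3: Denominator = 4!
Step 4: Omega = 7315

7315


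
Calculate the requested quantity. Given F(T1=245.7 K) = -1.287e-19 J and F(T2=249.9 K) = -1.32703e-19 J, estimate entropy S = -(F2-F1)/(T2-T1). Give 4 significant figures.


Step 1: dF = F2 - F1 = -1.32703e-19 - (-1.287e-19) = -4.003e-21 J
Step 2: dT = T2 - T1 = 249.9 - 245.7 = 4.2 K
Step 3: S = -dF/dT = -(-4.003e-21)/4.2 = 9.531e-22 J/K

9.531e-22


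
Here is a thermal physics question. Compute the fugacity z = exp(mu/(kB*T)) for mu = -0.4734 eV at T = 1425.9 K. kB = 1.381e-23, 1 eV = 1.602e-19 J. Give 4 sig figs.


Step 1: Convert mu to Joules: -0.4734*1.602e-19 = -7.584e-20 J
Step 2: kB*T = 1.381e-23*1425.9 = 1.969e-20 J
Step 3: mu/(kB*T) = -3.851
Step 4: z = exp(-3.851) = 0.02125

0.02125


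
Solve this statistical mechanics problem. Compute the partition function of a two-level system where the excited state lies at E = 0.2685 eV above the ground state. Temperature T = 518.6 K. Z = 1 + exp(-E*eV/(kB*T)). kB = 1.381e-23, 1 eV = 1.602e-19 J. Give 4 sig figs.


Step 1: Compute beta*E = E*eV/(kB*T) = 0.2685*1.602e-19/(1.381e-23*518.6) = 6.006
Step 2: exp(-beta*E) = exp(-6.006) = 0.002464
Step 3: Z = 1 + 0.002464 = 1.002

1.002


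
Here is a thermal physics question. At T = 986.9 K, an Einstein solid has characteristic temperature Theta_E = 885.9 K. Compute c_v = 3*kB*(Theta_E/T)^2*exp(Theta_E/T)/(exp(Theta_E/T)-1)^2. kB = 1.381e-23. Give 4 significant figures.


Step 1: x = Theta_E/T = 885.9/986.9 = 0.8977
Step 2: x^2 = 0.8058
Step 3: exp(x) = 2.454
Step 4: c_v = 3*1.381e-23*0.8058*2.454/(2.454-1)^2 = 3.876e-23

3.876e-23


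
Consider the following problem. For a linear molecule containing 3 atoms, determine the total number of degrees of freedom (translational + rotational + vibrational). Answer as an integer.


Step 1: Translational DOF = 3
Step 2: Rotational DOF (linear) = 2
Step 3: Vibrational DOF = 3*3 - 5 = 4
Step 4: Total = 3 + 2 + 4 = 9

9


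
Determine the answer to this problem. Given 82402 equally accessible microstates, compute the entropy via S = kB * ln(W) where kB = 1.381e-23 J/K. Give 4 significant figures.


Step 1: ln(W) = ln(82402) = 11.32
Step 2: S = kB * ln(W) = 1.381e-23 * 11.32
Step 3: S = 1.563e-22 J/K

1.563e-22


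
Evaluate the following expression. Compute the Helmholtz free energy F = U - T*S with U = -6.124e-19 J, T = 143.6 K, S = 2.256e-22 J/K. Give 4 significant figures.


Step 1: T*S = 143.6 * 2.256e-22 = 3.24e-20 J
Step 2: F = U - T*S = -6.124e-19 - 3.24e-20
Step 3: F = -6.448e-19 J

-6.448e-19


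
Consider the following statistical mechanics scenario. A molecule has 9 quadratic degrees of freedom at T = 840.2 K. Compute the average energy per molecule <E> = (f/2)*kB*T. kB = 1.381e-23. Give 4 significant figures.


Step 1: f/2 = 9/2 = 4.5
Step 2: kB*T = 1.381e-23 * 840.2 = 1.16e-20
Step 3: <E> = 4.5 * 1.16e-20 = 5.221e-20 J

5.221e-20


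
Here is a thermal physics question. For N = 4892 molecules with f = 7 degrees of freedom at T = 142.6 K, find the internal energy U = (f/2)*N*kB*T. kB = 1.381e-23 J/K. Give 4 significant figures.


Step 1: f/2 = 7/2 = 3.5
Step 2: N*kB*T = 4892*1.381e-23*142.6 = 9.634e-18
Step 3: U = 3.5 * 9.634e-18 = 3.372e-17 J

3.372e-17


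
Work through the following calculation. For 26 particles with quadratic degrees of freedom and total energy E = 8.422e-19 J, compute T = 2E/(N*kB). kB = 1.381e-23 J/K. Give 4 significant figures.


Step 1: Numerator = 2*E = 2*8.422e-19 = 1.684e-18 J
Step 2: Denominator = N*kB = 26*1.381e-23 = 3.591e-22
Step 3: T = 1.684e-18 / 3.591e-22 = 4691 K

4691


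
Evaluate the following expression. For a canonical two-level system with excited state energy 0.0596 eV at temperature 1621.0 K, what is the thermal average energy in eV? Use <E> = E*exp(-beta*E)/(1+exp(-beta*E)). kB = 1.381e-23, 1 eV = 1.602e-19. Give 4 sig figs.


Step 1: beta*E = 0.0596*1.602e-19/(1.381e-23*1621.0) = 0.4265
Step 2: exp(-beta*E) = 0.6528
Step 3: <E> = 0.0596*0.6528/(1+0.6528) = 0.02354 eV

0.02354


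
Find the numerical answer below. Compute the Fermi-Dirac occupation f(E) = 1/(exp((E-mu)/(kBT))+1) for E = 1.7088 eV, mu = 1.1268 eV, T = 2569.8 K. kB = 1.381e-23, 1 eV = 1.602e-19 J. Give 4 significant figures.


Step 1: (E - mu) = 1.7088 - 1.1268 = 0.582 eV
Step 2: Convert: (E-mu)*eV = 9.324e-20 J
Step 3: x = (E-mu)*eV/(kB*T) = 2.627
Step 4: f = 1/(exp(2.627)+1) = 0.06741

0.06741


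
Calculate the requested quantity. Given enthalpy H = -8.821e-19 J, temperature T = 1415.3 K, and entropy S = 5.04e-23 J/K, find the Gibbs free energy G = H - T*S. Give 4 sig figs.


Step 1: T*S = 1415.3 * 5.04e-23 = 7.133e-20 J
Step 2: G = H - T*S = -8.821e-19 - 7.133e-20
Step 3: G = -9.534e-19 J

-9.534e-19


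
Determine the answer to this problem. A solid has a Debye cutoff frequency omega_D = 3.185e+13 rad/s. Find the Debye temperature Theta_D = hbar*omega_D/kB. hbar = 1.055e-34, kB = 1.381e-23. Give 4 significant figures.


Step 1: hbar*omega_D = 1.055e-34 * 3.185e+13 = 3.36e-21 J
Step 2: Theta_D = 3.36e-21 / 1.381e-23
Step 3: Theta_D = 243.3 K

243.3


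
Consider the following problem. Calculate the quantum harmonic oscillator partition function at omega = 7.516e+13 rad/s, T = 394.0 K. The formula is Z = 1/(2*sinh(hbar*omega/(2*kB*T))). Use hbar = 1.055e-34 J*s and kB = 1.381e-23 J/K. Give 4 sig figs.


Step 1: Compute x = hbar*omega/(kB*T) = 1.055e-34*7.516e+13/(1.381e-23*394.0) = 1.457
Step 2: x/2 = 0.7287
Step 3: sinh(x/2) = 0.7949
Step 4: Z = 1/(2*0.7949) = 0.629

0.629


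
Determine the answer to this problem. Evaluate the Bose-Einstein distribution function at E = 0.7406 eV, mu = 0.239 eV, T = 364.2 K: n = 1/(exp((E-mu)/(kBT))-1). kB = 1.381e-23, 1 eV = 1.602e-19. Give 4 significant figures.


Step 1: (E - mu) = 0.5016 eV
Step 2: x = (E-mu)*eV/(kB*T) = 0.5016*1.602e-19/(1.381e-23*364.2) = 15.98
Step 3: exp(x) = 8.681e+06
Step 4: n = 1/(exp(x)-1) = 1.152e-07

1.152e-07


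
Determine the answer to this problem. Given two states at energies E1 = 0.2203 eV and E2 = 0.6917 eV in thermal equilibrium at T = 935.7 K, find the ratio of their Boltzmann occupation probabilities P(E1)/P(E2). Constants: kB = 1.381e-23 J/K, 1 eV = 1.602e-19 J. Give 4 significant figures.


Step 1: Compute energy difference dE = E1 - E2 = 0.2203 - 0.6917 = -0.4714 eV
Step 2: Convert to Joules: dE_J = -0.4714 * 1.602e-19 = -7.552e-20 J
Step 3: Compute exponent = -dE_J / (kB * T) = -(-7.552e-20) / (1.381e-23 * 935.7) = 5.844
Step 4: P(E1)/P(E2) = exp(5.844) = 345.2

345.2


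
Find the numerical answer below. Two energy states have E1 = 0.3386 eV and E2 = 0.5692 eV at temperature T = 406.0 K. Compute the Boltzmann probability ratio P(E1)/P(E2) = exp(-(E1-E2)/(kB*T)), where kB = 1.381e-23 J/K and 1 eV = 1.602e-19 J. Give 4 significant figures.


Step 1: Compute energy difference dE = E1 - E2 = 0.3386 - 0.5692 = -0.2306 eV
Step 2: Convert to Joules: dE_J = -0.2306 * 1.602e-19 = -3.694e-20 J
Step 3: Compute exponent = -dE_J / (kB * T) = -(-3.694e-20) / (1.381e-23 * 406.0) = 6.589
Step 4: P(E1)/P(E2) = exp(6.589) = 726.9

726.9


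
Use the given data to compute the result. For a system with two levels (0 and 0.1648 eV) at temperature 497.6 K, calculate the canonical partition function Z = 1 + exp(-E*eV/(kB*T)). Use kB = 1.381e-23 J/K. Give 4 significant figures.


Step 1: Compute beta*E = E*eV/(kB*T) = 0.1648*1.602e-19/(1.381e-23*497.6) = 3.842
Step 2: exp(-beta*E) = exp(-3.842) = 0.02145
Step 3: Z = 1 + 0.02145 = 1.021

1.021


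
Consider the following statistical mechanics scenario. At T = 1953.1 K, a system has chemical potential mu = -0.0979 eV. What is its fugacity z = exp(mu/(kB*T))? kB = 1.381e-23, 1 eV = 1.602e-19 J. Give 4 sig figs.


Step 1: Convert mu to Joules: -0.0979*1.602e-19 = -1.568e-20 J
Step 2: kB*T = 1.381e-23*1953.1 = 2.697e-20 J
Step 3: mu/(kB*T) = -0.5815
Step 4: z = exp(-0.5815) = 0.5591

0.5591


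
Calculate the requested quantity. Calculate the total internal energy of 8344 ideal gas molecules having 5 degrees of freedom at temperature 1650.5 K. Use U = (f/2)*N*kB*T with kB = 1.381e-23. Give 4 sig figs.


Step 1: f/2 = 5/2 = 2.5
Step 2: N*kB*T = 8344*1.381e-23*1650.5 = 1.902e-16
Step 3: U = 2.5 * 1.902e-16 = 4.755e-16 J

4.755e-16


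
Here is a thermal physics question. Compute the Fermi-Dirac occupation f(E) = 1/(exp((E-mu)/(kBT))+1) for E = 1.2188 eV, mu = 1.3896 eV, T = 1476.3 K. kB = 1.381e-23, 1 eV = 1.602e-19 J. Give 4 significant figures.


Step 1: (E - mu) = 1.2188 - 1.3896 = -0.1708 eV
Step 2: Convert: (E-mu)*eV = -2.736e-20 J
Step 3: x = (E-mu)*eV/(kB*T) = -1.342
Step 4: f = 1/(exp(-1.342)+1) = 0.7928

0.7928


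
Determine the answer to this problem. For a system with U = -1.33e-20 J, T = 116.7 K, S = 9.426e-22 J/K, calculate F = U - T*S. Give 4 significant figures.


Step 1: T*S = 116.7 * 9.426e-22 = 1.1e-19 J
Step 2: F = U - T*S = -1.33e-20 - 1.1e-19
Step 3: F = -1.233e-19 J

-1.233e-19


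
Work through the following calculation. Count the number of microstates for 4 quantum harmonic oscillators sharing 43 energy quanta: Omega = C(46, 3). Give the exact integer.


Step 1: Use binomial coefficient C(46, 3)
Step 2: Numerator = 46! / 43!
Step 3: Denominator = 3!
Step 4: Omega = 15180

15180


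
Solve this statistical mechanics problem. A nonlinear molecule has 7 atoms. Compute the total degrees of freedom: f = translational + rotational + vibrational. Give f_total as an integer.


Step 1: Translational DOF = 3
Step 2: Rotational DOF (nonlinear) = 3
Step 3: Vibrational DOF = 3*7 - 6 = 15
Step 4: Total = 3 + 3 + 15 = 21

21


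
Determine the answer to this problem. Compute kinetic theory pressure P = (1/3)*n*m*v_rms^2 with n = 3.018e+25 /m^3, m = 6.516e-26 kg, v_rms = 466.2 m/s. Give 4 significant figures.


Step 1: v_rms^2 = 466.2^2 = 2.173e+05
Step 2: n*m = 3.018e+25*6.516e-26 = 1.967
Step 3: P = (1/3)*1.967*2.173e+05 = 1.425e+05 Pa

1.425e+05


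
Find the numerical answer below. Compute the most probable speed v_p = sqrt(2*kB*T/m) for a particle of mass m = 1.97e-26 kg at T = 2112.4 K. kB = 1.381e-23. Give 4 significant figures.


Step 1: Numerator = 2*kB*T = 2*1.381e-23*2112.4 = 5.834e-20
Step 2: Ratio = 5.834e-20 / 1.97e-26 = 2.962e+06
Step 3: v_p = sqrt(2.962e+06) = 1721 m/s

1721


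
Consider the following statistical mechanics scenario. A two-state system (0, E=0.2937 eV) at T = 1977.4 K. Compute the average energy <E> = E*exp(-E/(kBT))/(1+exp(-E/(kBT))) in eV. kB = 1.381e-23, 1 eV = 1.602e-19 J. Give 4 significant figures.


Step 1: beta*E = 0.2937*1.602e-19/(1.381e-23*1977.4) = 1.723
Step 2: exp(-beta*E) = 0.1785
Step 3: <E> = 0.2937*0.1785/(1+0.1785) = 0.04449 eV

0.04449


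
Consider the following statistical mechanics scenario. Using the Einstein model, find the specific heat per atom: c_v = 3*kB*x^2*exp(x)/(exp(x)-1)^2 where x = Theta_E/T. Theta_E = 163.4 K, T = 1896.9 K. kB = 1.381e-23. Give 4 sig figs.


Step 1: x = Theta_E/T = 163.4/1896.9 = 0.08614
Step 2: x^2 = 0.00742
Step 3: exp(x) = 1.09
Step 4: c_v = 3*1.381e-23*0.00742*1.09/(1.09-1)^2 = 4.14e-23

4.14e-23


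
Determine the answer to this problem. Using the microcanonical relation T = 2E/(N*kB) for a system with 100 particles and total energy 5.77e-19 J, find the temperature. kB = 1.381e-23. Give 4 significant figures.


Step 1: Numerator = 2*E = 2*5.77e-19 = 1.154e-18 J
Step 2: Denominator = N*kB = 100*1.381e-23 = 1.381e-21
Step 3: T = 1.154e-18 / 1.381e-21 = 835.6 K

835.6


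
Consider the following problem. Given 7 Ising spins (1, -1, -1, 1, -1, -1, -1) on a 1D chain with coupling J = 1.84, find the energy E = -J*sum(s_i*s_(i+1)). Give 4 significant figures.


Step 1: Nearest-neighbor products: -1, 1, -1, -1, 1, 1
Step 2: Sum of products = 0
Step 3: E = -1.84 * 0 = 0

0


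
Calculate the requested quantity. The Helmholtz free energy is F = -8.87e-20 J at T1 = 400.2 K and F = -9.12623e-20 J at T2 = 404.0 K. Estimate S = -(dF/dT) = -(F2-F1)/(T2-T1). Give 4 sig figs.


Step 1: dF = F2 - F1 = -9.12623e-20 - (-8.87e-20) = -2.5623e-21 J
Step 2: dT = T2 - T1 = 404.0 - 400.2 = 3.8 K
Step 3: S = -dF/dT = -(-2.5623e-21)/3.8 = 6.743e-22 J/K

6.743e-22


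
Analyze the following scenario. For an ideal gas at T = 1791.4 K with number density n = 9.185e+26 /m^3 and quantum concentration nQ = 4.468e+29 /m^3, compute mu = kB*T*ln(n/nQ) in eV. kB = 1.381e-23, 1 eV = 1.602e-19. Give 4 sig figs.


Step 1: n/nQ = 9.185e+26/4.468e+29 = 0.002056
Step 2: ln(n/nQ) = -6.187
Step 3: mu = kB*T*ln(n/nQ) = 2.474e-20*-6.187 = -1.531e-19 J
Step 4: Convert to eV: -1.531e-19/1.602e-19 = -0.9555 eV

-0.9555


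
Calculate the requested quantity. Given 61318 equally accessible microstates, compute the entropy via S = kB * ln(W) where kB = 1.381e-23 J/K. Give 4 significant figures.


Step 1: ln(W) = ln(61318) = 11.02
Step 2: S = kB * ln(W) = 1.381e-23 * 11.02
Step 3: S = 1.522e-22 J/K

1.522e-22


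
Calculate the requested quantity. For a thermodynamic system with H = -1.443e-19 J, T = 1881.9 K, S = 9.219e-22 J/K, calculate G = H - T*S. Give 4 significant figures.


Step 1: T*S = 1881.9 * 9.219e-22 = 1.735e-18 J
Step 2: G = H - T*S = -1.443e-19 - 1.735e-18
Step 3: G = -1.879e-18 J

-1.879e-18


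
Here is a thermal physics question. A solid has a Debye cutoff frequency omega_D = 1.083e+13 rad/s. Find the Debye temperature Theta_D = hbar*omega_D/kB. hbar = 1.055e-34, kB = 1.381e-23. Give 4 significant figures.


Step 1: hbar*omega_D = 1.055e-34 * 1.083e+13 = 1.143e-21 J
Step 2: Theta_D = 1.143e-21 / 1.381e-23
Step 3: Theta_D = 82.73 K

82.73


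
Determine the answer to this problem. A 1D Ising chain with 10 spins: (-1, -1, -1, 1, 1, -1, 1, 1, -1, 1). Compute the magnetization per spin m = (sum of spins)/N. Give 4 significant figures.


Step 1: Count up spins (+1): 5, down spins (-1): 5
Step 2: Total magnetization M = 5 - 5 = 0
Step 3: m = M/N = 0/10 = 0

0


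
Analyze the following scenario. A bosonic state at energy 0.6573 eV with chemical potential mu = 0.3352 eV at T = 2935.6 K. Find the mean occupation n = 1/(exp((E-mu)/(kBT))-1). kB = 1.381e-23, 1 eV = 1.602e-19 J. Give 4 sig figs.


Step 1: (E - mu) = 0.3221 eV
Step 2: x = (E-mu)*eV/(kB*T) = 0.3221*1.602e-19/(1.381e-23*2935.6) = 1.273
Step 3: exp(x) = 3.571
Step 4: n = 1/(exp(x)-1) = 0.389

0.389


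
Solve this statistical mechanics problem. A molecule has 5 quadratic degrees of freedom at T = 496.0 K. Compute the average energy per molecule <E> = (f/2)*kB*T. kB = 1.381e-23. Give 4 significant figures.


Step 1: f/2 = 5/2 = 2.5
Step 2: kB*T = 1.381e-23 * 496.0 = 6.85e-21
Step 3: <E> = 2.5 * 6.85e-21 = 1.712e-20 J

1.712e-20


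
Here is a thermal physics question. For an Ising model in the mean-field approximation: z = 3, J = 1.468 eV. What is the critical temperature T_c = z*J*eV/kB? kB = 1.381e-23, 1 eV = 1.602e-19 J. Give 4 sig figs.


Step 1: z*J = 3*1.468 = 4.404 eV
Step 2: Convert to Joules: 4.404*1.602e-19 = 7.055e-19 J
Step 3: T_c = 7.055e-19 / 1.381e-23 = 5.109e+04 K

5.109e+04


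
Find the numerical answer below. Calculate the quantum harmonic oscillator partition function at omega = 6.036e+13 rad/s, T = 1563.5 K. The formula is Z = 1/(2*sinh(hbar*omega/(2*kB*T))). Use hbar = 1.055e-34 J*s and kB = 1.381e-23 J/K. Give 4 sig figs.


Step 1: Compute x = hbar*omega/(kB*T) = 1.055e-34*6.036e+13/(1.381e-23*1563.5) = 0.2949
Step 2: x/2 = 0.1475
Step 3: sinh(x/2) = 0.148
Step 4: Z = 1/(2*0.148) = 3.378

3.378


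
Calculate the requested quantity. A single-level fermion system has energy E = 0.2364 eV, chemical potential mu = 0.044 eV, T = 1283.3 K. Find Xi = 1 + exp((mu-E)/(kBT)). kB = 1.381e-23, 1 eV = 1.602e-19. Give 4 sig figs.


Step 1: (mu - E) = 0.044 - 0.2364 = -0.1924 eV
Step 2: x = (mu-E)*eV/(kB*T) = -0.1924*1.602e-19/(1.381e-23*1283.3) = -1.739
Step 3: exp(x) = 0.1757
Step 4: Xi = 1 + 0.1757 = 1.176

1.176


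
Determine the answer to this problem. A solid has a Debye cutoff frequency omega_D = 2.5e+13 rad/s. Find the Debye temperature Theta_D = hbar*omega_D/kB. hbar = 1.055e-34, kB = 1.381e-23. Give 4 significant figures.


Step 1: hbar*omega_D = 1.055e-34 * 2.5e+13 = 2.637e-21 J
Step 2: Theta_D = 2.637e-21 / 1.381e-23
Step 3: Theta_D = 191 K

191


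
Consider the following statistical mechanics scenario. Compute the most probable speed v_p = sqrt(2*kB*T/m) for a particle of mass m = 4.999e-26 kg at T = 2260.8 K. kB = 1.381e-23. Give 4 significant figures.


Step 1: Numerator = 2*kB*T = 2*1.381e-23*2260.8 = 6.244e-20
Step 2: Ratio = 6.244e-20 / 4.999e-26 = 1.249e+06
Step 3: v_p = sqrt(1.249e+06) = 1118 m/s

1118


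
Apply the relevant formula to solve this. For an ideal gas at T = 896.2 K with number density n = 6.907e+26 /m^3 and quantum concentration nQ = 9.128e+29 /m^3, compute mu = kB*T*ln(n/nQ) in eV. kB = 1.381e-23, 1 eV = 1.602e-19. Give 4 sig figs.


Step 1: n/nQ = 6.907e+26/9.128e+29 = 0.0007567
Step 2: ln(n/nQ) = -7.187
Step 3: mu = kB*T*ln(n/nQ) = 1.238e-20*-7.187 = -8.894e-20 J
Step 4: Convert to eV: -8.894e-20/1.602e-19 = -0.5552 eV

-0.5552


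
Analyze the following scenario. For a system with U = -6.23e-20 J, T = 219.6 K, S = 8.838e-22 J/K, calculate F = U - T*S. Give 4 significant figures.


Step 1: T*S = 219.6 * 8.838e-22 = 1.941e-19 J
Step 2: F = U - T*S = -6.23e-20 - 1.941e-19
Step 3: F = -2.564e-19 J

-2.564e-19


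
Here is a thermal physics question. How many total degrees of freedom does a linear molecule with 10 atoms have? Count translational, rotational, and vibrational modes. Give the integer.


Step 1: Translational DOF = 3
Step 2: Rotational DOF (linear) = 2
Step 3: Vibrational DOF = 3*10 - 5 = 25
Step 4: Total = 3 + 2 + 25 = 30

30


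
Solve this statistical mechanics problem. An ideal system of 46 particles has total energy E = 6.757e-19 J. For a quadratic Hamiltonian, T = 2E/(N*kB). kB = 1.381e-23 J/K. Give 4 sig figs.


Step 1: Numerator = 2*E = 2*6.757e-19 = 1.351e-18 J
Step 2: Denominator = N*kB = 46*1.381e-23 = 6.353e-22
Step 3: T = 1.351e-18 / 6.353e-22 = 2127 K

2127


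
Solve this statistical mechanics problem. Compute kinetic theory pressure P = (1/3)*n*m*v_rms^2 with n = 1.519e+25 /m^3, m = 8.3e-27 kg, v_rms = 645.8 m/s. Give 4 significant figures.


Step 1: v_rms^2 = 645.8^2 = 4.171e+05
Step 2: n*m = 1.519e+25*8.3e-27 = 0.1261
Step 3: P = (1/3)*0.1261*4.171e+05 = 1.753e+04 Pa

1.753e+04


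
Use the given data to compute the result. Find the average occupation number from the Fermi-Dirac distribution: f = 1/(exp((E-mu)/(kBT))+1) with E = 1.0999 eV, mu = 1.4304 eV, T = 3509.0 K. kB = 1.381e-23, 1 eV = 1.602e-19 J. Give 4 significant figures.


Step 1: (E - mu) = 1.0999 - 1.4304 = -0.3305 eV
Step 2: Convert: (E-mu)*eV = -5.295e-20 J
Step 3: x = (E-mu)*eV/(kB*T) = -1.093
Step 4: f = 1/(exp(-1.093)+1) = 0.7489

0.7489


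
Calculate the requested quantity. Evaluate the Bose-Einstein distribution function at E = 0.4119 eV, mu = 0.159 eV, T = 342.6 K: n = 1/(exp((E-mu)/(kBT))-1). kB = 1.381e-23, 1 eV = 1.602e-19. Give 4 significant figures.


Step 1: (E - mu) = 0.2529 eV
Step 2: x = (E-mu)*eV/(kB*T) = 0.2529*1.602e-19/(1.381e-23*342.6) = 8.563
Step 3: exp(x) = 5235
Step 4: n = 1/(exp(x)-1) = 0.0001911

0.0001911


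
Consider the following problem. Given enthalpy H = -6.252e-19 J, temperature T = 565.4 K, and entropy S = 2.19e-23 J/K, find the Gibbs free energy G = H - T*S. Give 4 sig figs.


Step 1: T*S = 565.4 * 2.19e-23 = 1.238e-20 J
Step 2: G = H - T*S = -6.252e-19 - 1.238e-20
Step 3: G = -6.376e-19 J

-6.376e-19


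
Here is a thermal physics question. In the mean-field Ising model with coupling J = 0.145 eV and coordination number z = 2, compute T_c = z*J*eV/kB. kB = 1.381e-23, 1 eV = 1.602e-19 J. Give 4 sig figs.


Step 1: z*J = 2*0.145 = 0.29 eV
Step 2: Convert to Joules: 0.29*1.602e-19 = 4.646e-20 J
Step 3: T_c = 4.646e-20 / 1.381e-23 = 3364 K

3364


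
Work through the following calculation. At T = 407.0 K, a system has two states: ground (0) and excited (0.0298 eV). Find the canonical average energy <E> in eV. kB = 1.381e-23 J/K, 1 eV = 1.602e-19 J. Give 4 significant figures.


Step 1: beta*E = 0.0298*1.602e-19/(1.381e-23*407.0) = 0.8494
Step 2: exp(-beta*E) = 0.4277
Step 3: <E> = 0.0298*0.4277/(1+0.4277) = 0.008927 eV

0.008927


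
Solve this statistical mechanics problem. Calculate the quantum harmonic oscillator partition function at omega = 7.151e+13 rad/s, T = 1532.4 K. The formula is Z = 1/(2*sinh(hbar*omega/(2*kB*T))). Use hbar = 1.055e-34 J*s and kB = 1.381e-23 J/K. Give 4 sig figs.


Step 1: Compute x = hbar*omega/(kB*T) = 1.055e-34*7.151e+13/(1.381e-23*1532.4) = 0.3565
Step 2: x/2 = 0.1782
Step 3: sinh(x/2) = 0.1792
Step 4: Z = 1/(2*0.1792) = 2.79

2.79


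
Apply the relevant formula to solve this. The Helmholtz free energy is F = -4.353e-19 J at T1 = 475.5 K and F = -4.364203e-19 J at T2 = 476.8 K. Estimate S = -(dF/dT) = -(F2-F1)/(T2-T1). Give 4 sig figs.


Step 1: dF = F2 - F1 = -4.364203e-19 - (-4.353e-19) = -1.1203e-21 J
Step 2: dT = T2 - T1 = 476.8 - 475.5 = 1.3 K
Step 3: S = -dF/dT = -(-1.1203e-21)/1.3 = 8.618e-22 J/K

8.618e-22


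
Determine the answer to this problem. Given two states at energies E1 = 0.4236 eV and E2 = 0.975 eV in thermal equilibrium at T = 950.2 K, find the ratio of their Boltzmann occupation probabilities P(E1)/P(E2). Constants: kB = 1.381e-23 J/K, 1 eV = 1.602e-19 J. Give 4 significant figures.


Step 1: Compute energy difference dE = E1 - E2 = 0.4236 - 0.975 = -0.5514 eV
Step 2: Convert to Joules: dE_J = -0.5514 * 1.602e-19 = -8.833e-20 J
Step 3: Compute exponent = -dE_J / (kB * T) = -(-8.833e-20) / (1.381e-23 * 950.2) = 6.732
Step 4: P(E1)/P(E2) = exp(6.732) = 838.5

838.5


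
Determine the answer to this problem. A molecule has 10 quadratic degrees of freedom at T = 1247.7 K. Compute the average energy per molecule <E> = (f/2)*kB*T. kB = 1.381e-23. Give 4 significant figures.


Step 1: f/2 = 10/2 = 5
Step 2: kB*T = 1.381e-23 * 1247.7 = 1.723e-20
Step 3: <E> = 5 * 1.723e-20 = 8.615e-20 J

8.615e-20


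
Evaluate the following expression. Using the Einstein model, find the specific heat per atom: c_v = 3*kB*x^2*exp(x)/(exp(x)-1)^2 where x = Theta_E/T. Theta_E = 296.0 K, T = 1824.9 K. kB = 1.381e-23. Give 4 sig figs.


Step 1: x = Theta_E/T = 296.0/1824.9 = 0.1622
Step 2: x^2 = 0.02631
Step 3: exp(x) = 1.176
Step 4: c_v = 3*1.381e-23*0.02631*1.176/(1.176-1)^2 = 4.134e-23

4.134e-23


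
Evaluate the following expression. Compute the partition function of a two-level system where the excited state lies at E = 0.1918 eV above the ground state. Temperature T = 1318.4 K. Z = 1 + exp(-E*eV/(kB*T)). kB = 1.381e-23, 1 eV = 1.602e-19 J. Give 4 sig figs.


Step 1: Compute beta*E = E*eV/(kB*T) = 0.1918*1.602e-19/(1.381e-23*1318.4) = 1.688
Step 2: exp(-beta*E) = exp(-1.688) = 0.185
Step 3: Z = 1 + 0.185 = 1.185

1.185


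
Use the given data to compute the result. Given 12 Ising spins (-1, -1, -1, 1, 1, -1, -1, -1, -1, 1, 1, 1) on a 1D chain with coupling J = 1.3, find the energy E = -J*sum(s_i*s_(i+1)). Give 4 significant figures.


Step 1: Nearest-neighbor products: 1, 1, -1, 1, -1, 1, 1, 1, -1, 1, 1
Step 2: Sum of products = 5
Step 3: E = -1.3 * 5 = -6.5

-6.5


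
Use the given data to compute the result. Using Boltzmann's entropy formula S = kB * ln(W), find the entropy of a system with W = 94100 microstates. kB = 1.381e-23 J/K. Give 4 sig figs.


Step 1: ln(W) = ln(94100) = 11.45
Step 2: S = kB * ln(W) = 1.381e-23 * 11.45
Step 3: S = 1.582e-22 J/K

1.582e-22


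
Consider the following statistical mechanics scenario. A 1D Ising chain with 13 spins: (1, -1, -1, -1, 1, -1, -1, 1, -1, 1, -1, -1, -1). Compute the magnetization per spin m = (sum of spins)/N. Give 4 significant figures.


Step 1: Count up spins (+1): 4, down spins (-1): 9
Step 2: Total magnetization M = 4 - 9 = -5
Step 3: m = M/N = -5/13 = -0.3846

-0.3846


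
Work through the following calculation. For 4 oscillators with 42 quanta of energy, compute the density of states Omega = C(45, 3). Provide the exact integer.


Step 1: Use binomial coefficient C(45, 3)
Step 2: Numerator = 45! / 42!
Step 3: Denominator = 3!
Step 4: Omega = 14190

14190


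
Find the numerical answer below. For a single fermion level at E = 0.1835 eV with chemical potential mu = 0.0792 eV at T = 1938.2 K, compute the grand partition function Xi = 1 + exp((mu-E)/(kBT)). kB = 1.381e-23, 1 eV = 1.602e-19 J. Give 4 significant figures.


Step 1: (mu - E) = 0.0792 - 0.1835 = -0.1043 eV
Step 2: x = (mu-E)*eV/(kB*T) = -0.1043*1.602e-19/(1.381e-23*1938.2) = -0.6242
Step 3: exp(x) = 0.5357
Step 4: Xi = 1 + 0.5357 = 1.536

1.536


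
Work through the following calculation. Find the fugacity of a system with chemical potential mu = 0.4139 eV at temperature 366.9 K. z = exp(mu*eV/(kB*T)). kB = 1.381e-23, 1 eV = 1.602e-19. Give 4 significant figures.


Step 1: Convert mu to Joules: 0.4139*1.602e-19 = 6.631e-20 J
Step 2: kB*T = 1.381e-23*366.9 = 5.067e-21 J
Step 3: mu/(kB*T) = 13.09
Step 4: z = exp(13.09) = 4.823e+05

4.823e+05


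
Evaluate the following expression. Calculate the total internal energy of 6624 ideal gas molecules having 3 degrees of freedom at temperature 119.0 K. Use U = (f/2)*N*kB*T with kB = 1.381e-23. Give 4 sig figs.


Step 1: f/2 = 3/2 = 1.5
Step 2: N*kB*T = 6624*1.381e-23*119.0 = 1.089e-17
Step 3: U = 1.5 * 1.089e-17 = 1.633e-17 J

1.633e-17


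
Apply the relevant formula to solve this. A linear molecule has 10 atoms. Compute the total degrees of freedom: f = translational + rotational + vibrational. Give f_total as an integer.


Step 1: Translational DOF = 3
Step 2: Rotational DOF (linear) = 2
Step 3: Vibrational DOF = 3*10 - 5 = 25
Step 4: Total = 3 + 2 + 25 = 30

30


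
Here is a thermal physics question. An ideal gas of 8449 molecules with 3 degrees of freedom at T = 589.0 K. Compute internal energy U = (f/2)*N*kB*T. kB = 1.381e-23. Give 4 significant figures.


Step 1: f/2 = 3/2 = 1.5
Step 2: N*kB*T = 8449*1.381e-23*589.0 = 6.872e-17
Step 3: U = 1.5 * 6.872e-17 = 1.031e-16 J

1.031e-16


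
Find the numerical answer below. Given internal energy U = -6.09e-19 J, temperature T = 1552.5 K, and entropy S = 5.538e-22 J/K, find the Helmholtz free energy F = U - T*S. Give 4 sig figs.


Step 1: T*S = 1552.5 * 5.538e-22 = 8.598e-19 J
Step 2: F = U - T*S = -6.09e-19 - 8.598e-19
Step 3: F = -1.469e-18 J

-1.469e-18


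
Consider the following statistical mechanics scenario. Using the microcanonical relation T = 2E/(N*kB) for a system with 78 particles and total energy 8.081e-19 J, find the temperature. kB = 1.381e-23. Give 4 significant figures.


Step 1: Numerator = 2*E = 2*8.081e-19 = 1.616e-18 J
Step 2: Denominator = N*kB = 78*1.381e-23 = 1.077e-21
Step 3: T = 1.616e-18 / 1.077e-21 = 1500 K

1500


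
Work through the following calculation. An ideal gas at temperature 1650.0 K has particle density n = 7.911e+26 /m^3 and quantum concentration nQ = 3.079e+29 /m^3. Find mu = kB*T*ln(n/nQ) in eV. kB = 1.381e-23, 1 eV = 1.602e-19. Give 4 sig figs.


Step 1: n/nQ = 7.911e+26/3.079e+29 = 0.002569
Step 2: ln(n/nQ) = -5.964
Step 3: mu = kB*T*ln(n/nQ) = 2.279e-20*-5.964 = -1.359e-19 J
Step 4: Convert to eV: -1.359e-19/1.602e-19 = -0.8483 eV

-0.8483


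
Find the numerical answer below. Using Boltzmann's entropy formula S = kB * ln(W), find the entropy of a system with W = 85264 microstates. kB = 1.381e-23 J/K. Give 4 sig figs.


Step 1: ln(W) = ln(85264) = 11.35
Step 2: S = kB * ln(W) = 1.381e-23 * 11.35
Step 3: S = 1.568e-22 J/K

1.568e-22


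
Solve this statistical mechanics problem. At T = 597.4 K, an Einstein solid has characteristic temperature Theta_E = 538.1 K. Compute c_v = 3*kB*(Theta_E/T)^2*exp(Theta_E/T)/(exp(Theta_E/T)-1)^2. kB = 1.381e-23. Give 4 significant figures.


Step 1: x = Theta_E/T = 538.1/597.4 = 0.9007
Step 2: x^2 = 0.8113
Step 3: exp(x) = 2.461
Step 4: c_v = 3*1.381e-23*0.8113*2.461/(2.461-1)^2 = 3.874e-23

3.874e-23


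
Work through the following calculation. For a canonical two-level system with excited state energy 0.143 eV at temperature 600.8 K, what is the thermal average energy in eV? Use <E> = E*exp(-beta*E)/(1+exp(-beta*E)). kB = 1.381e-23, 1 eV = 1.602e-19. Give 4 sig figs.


Step 1: beta*E = 0.143*1.602e-19/(1.381e-23*600.8) = 2.761
Step 2: exp(-beta*E) = 0.06323
Step 3: <E> = 0.143*0.06323/(1+0.06323) = 0.008504 eV

0.008504


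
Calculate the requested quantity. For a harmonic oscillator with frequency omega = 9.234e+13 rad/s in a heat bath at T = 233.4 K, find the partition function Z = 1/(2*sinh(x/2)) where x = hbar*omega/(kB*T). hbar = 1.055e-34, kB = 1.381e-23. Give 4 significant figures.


Step 1: Compute x = hbar*omega/(kB*T) = 1.055e-34*9.234e+13/(1.381e-23*233.4) = 3.022
Step 2: x/2 = 1.511
Step 3: sinh(x/2) = 2.156
Step 4: Z = 1/(2*2.156) = 0.2319

0.2319


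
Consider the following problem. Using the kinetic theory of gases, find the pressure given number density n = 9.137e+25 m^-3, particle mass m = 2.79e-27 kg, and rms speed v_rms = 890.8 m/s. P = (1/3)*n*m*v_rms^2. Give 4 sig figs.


Step 1: v_rms^2 = 890.8^2 = 7.935e+05
Step 2: n*m = 9.137e+25*2.79e-27 = 0.2549
Step 3: P = (1/3)*0.2549*7.935e+05 = 6.743e+04 Pa

6.743e+04


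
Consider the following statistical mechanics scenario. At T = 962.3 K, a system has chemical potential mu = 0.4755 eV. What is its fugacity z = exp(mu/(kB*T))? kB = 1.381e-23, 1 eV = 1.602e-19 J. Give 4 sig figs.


Step 1: Convert mu to Joules: 0.4755*1.602e-19 = 7.618e-20 J
Step 2: kB*T = 1.381e-23*962.3 = 1.329e-20 J
Step 3: mu/(kB*T) = 5.732
Step 4: z = exp(5.732) = 308.6

308.6


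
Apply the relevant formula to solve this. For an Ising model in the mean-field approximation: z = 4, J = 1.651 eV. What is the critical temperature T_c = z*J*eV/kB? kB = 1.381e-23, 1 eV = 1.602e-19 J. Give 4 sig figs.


Step 1: z*J = 4*1.651 = 6.604 eV
Step 2: Convert to Joules: 6.604*1.602e-19 = 1.058e-18 J
Step 3: T_c = 1.058e-18 / 1.381e-23 = 7.661e+04 K

7.661e+04


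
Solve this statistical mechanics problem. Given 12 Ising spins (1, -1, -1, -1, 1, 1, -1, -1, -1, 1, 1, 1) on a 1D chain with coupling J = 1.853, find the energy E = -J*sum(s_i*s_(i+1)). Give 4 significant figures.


Step 1: Nearest-neighbor products: -1, 1, 1, -1, 1, -1, 1, 1, -1, 1, 1
Step 2: Sum of products = 3
Step 3: E = -1.853 * 3 = -5.559

-5.559


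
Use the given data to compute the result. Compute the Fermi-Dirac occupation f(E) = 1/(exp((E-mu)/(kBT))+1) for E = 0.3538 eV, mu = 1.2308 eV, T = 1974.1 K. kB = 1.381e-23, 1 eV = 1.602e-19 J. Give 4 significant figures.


Step 1: (E - mu) = 0.3538 - 1.2308 = -0.877 eV
Step 2: Convert: (E-mu)*eV = -1.405e-19 J
Step 3: x = (E-mu)*eV/(kB*T) = -5.153
Step 4: f = 1/(exp(-5.153)+1) = 0.9943

0.9943


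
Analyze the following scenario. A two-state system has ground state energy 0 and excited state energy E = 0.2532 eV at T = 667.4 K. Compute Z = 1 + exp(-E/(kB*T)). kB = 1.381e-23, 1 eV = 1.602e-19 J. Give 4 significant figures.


Step 1: Compute beta*E = E*eV/(kB*T) = 0.2532*1.602e-19/(1.381e-23*667.4) = 4.401
Step 2: exp(-beta*E) = exp(-4.401) = 0.01227
Step 3: Z = 1 + 0.01227 = 1.012

1.012


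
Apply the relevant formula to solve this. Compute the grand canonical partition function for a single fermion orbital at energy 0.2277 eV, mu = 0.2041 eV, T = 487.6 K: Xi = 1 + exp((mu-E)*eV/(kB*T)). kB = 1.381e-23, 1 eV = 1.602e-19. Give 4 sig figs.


Step 1: (mu - E) = 0.2041 - 0.2277 = -0.0236 eV
Step 2: x = (mu-E)*eV/(kB*T) = -0.0236*1.602e-19/(1.381e-23*487.6) = -0.5615
Step 3: exp(x) = 0.5704
Step 4: Xi = 1 + 0.5704 = 1.57

1.57


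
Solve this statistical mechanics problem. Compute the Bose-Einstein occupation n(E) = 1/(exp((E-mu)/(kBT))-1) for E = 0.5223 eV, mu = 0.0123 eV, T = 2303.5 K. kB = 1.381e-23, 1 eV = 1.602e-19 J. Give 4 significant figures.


Step 1: (E - mu) = 0.51 eV
Step 2: x = (E-mu)*eV/(kB*T) = 0.51*1.602e-19/(1.381e-23*2303.5) = 2.568
Step 3: exp(x) = 13.04
Step 4: n = 1/(exp(x)-1) = 0.08303

0.08303


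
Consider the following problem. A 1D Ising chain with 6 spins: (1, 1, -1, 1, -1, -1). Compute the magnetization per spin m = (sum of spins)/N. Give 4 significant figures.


Step 1: Count up spins (+1): 3, down spins (-1): 3
Step 2: Total magnetization M = 3 - 3 = 0
Step 3: m = M/N = 0/6 = 0

0


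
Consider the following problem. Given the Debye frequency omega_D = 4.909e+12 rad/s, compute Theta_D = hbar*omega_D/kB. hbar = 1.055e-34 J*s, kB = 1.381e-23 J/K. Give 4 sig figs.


Step 1: hbar*omega_D = 1.055e-34 * 4.909e+12 = 5.179e-22 J
Step 2: Theta_D = 5.179e-22 / 1.381e-23
Step 3: Theta_D = 37.5 K

37.5


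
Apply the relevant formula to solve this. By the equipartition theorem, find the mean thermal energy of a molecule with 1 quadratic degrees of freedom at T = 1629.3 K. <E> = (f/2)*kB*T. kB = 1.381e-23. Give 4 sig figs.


Step 1: f/2 = 1/2 = 0.5
Step 2: kB*T = 1.381e-23 * 1629.3 = 2.25e-20
Step 3: <E> = 0.5 * 2.25e-20 = 1.125e-20 J

1.125e-20


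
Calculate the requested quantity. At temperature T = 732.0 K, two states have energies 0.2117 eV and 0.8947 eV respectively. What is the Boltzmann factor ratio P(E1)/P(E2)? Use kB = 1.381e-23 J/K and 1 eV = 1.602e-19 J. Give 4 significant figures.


Step 1: Compute energy difference dE = E1 - E2 = 0.2117 - 0.8947 = -0.683 eV
Step 2: Convert to Joules: dE_J = -0.683 * 1.602e-19 = -1.094e-19 J
Step 3: Compute exponent = -dE_J / (kB * T) = -(-1.094e-19) / (1.381e-23 * 732.0) = 10.82
Step 4: P(E1)/P(E2) = exp(10.82) = 5.02e+04

5.02e+04


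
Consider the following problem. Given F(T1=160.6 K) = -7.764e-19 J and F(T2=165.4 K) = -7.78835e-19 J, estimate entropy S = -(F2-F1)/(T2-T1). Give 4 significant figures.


Step 1: dF = F2 - F1 = -7.78835e-19 - (-7.764e-19) = -2.435e-21 J
Step 2: dT = T2 - T1 = 165.4 - 160.6 = 4.8 K
Step 3: S = -dF/dT = -(-2.435e-21)/4.8 = 5.073e-22 J/K

5.073e-22


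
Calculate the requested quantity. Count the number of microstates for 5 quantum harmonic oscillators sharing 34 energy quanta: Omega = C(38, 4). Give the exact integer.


Step 1: Use binomial coefficient C(38, 4)
Step 2: Numerator = 38! / 34!
Step 3: Denominator = 4!
Step 4: Omega = 73815

73815


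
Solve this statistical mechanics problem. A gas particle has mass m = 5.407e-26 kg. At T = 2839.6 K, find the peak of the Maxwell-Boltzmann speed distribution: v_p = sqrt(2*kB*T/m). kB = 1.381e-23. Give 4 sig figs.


Step 1: Numerator = 2*kB*T = 2*1.381e-23*2839.6 = 7.843e-20
Step 2: Ratio = 7.843e-20 / 5.407e-26 = 1.451e+06
Step 3: v_p = sqrt(1.451e+06) = 1204 m/s

1204


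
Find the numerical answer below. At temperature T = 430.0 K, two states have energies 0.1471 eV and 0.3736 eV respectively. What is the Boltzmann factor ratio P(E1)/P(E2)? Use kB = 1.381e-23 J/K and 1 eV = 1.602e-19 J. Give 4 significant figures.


Step 1: Compute energy difference dE = E1 - E2 = 0.1471 - 0.3736 = -0.2265 eV
Step 2: Convert to Joules: dE_J = -0.2265 * 1.602e-19 = -3.629e-20 J
Step 3: Compute exponent = -dE_J / (kB * T) = -(-3.629e-20) / (1.381e-23 * 430.0) = 6.11
Step 4: P(E1)/P(E2) = exp(6.11) = 450.5

450.5
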